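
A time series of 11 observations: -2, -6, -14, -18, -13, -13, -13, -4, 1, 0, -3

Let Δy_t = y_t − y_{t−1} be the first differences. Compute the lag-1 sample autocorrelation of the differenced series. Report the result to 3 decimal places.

0.370

First differences Δy: -4, -8, -4, 5, 0, 0, 9, 5, -1, -3
Mean of differences = -0.1000
Numerator Σ(Δy_t−Δȳ)(Δy_{t+1}−Δȳ) = 87.5900
Denominator Σ(Δy_t−Δȳ)² = 236.9000
r_1(Δy) = 87.5900 / 236.9000 = 0.370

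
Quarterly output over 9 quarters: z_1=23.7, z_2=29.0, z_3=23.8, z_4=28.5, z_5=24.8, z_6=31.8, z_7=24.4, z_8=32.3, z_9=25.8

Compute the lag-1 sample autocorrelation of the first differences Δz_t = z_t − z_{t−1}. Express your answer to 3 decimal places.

First differences Δz: 5.3, -5.2, 4.7, -3.7, 7.0, -7.4, 7.9, -6.5
Mean of differences = 0.2625
Numerator Σ(Δz_t−Δz̄)(Δz_{t+1}−Δz̄) = -257.8352
Denominator Σ(Δz_t−Δz̄)² = 298.7788
r_1(Δz) = -257.8352 / 298.7788 = -0.863

-0.863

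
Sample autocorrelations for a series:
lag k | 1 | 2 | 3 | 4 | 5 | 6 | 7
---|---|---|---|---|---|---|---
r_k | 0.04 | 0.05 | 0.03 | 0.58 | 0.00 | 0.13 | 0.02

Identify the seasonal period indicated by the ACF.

4

The largest autocorrelation is r_4 = 0.58; the remaining lags stay at or below 0.13.
The dominant spike at lag 4 indicates a seasonal period of 4.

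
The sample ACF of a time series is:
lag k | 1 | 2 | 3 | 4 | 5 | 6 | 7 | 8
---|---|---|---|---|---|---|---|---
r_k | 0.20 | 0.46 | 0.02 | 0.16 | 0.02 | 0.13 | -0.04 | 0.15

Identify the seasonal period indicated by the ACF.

The largest autocorrelation is r_2 = 0.46; the remaining lags stay at or below 0.20.
The dominant spike at lag 2 indicates a seasonal period of 2.

2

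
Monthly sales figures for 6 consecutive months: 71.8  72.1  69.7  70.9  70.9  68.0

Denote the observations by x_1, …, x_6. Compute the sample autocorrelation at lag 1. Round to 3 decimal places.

Mean x̄ = (71.8 + 72.1 + 69.7 + 70.9 + 70.9 + 68.0)/6 = 70.5667
Σ(x_t−x̄)(x_{t+1}−x̄) = (1.8911) + (-1.3289) + (-0.2889) + (0.1111) + (-0.8556) = -0.4711
Denominator Σ(x_t−x̄)² = 11.4333
r_1 = -0.4711 / 11.4333 = -0.041

-0.041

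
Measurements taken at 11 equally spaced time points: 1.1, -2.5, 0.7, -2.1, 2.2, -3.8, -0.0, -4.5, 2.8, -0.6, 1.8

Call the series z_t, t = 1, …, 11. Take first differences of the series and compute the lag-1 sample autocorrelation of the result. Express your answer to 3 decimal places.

First differences Δz: -3.6, 3.2, -2.8, 4.3, -6.0, 3.8, -4.5, 7.3, -3.4, 2.4
Mean of differences = 0.0700
Numerator Σ(Δz_t−Δz̄)(Δz_{t+1}−Δz̄) = -164.1879
Denominator Σ(Δz_t−Δz̄)² = 190.7810
r_1(Δz) = -164.1879 / 190.7810 = -0.861

-0.861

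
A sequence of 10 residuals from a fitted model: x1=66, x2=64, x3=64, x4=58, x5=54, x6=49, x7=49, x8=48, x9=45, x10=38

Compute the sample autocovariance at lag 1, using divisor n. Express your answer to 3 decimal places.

Mean x̄ = (66 + 64 + 64 + 58 + 54 + 49 + 49 + 48 + 45 + 38)/10 = 53.5000
Σ_{t=1}^{9}(x_t−x̄)(x_{t+1}−x̄) = 512.2500
γ_1 = 512.2500 / 10 = 51.225

51.225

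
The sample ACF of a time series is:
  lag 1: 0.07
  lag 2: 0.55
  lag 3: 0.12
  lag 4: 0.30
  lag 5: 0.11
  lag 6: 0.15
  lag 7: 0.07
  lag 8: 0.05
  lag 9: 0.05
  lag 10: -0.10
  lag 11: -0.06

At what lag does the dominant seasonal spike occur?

The largest autocorrelation is r_2 = 0.55, with weaker echoes at lags 4 (0.30) and 6 (0.15); the remaining lags stay at or below 0.12.
The dominant spike at lag 2 indicates a seasonal period of 2.

2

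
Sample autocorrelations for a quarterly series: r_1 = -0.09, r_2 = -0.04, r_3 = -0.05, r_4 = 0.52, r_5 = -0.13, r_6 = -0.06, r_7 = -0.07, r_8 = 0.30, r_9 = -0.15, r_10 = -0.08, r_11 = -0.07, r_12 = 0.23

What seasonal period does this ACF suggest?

4

The largest autocorrelation is r_4 = 0.52, with weaker echoes at lags 8 (0.30) and 12 (0.23); the remaining lags stay at or below -0.04.
The dominant spike at lag 4 indicates a seasonal period of 4.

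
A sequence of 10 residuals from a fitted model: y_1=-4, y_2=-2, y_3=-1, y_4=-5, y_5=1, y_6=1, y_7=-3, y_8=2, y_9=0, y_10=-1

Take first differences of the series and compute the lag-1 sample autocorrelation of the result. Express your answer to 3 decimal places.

-0.537

First differences Δy: 2, 1, -4, 6, 0, -4, 5, -2, -1
Mean of differences = 0.3333
Numerator Σ(Δy_t−Δȳ)(Δy_{t+1}−Δȳ) = -54.7778
Denominator Σ(Δy_t−Δȳ)² = 102.0000
r_1(Δy) = -54.7778 / 102.0000 = -0.537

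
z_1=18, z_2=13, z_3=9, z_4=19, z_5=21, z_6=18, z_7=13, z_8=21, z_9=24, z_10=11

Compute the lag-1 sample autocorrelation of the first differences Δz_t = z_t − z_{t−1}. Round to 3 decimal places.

First differences Δz: -5, -4, 10, 2, -3, -5, 8, 3, -13
Mean of differences = -0.7778
Numerator Σ(Δz_t−Δz̄)(Δz_{t+1}−Δz̄) = -38.0494
Denominator Σ(Δz_t−Δz̄)² = 415.5556
r_1(Δz) = -38.0494 / 415.5556 = -0.092

-0.092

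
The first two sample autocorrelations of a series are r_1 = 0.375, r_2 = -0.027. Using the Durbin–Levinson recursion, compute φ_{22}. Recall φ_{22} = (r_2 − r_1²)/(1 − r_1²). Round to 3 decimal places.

φ_{22} = (r_2 − r_1²) / (1 − r_1²)
r_1² = (0.375)² = 0.140625
Numerator = -0.027 − 0.1406 = -0.1676; denominator = 1 − 0.1406 = 0.8594
φ_{22} = -0.1676 / 0.8594 = -0.195

-0.195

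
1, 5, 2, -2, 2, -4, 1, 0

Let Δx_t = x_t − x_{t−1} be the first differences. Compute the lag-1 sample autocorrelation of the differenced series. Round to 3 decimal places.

-0.636

First differences Δx: 4, -3, -4, 4, -6, 5, -1
Mean of differences = -0.1429
Numerator Σ(Δx_t−Δx̄)(Δx_{t+1}−Δx̄) = -75.5918
Denominator Σ(Δx_t−Δx̄)² = 118.8571
r_1(Δx) = -75.5918 / 118.8571 = -0.636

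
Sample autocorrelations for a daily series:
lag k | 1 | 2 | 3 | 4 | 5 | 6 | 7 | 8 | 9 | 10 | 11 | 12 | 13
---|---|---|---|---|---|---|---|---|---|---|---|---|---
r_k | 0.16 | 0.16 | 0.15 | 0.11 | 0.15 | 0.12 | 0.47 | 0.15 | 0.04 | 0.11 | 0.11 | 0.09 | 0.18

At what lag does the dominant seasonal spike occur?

7

The largest autocorrelation is r_7 = 0.47; the remaining lags stay at or below 0.18.
The dominant spike at lag 7 indicates a seasonal period of 7.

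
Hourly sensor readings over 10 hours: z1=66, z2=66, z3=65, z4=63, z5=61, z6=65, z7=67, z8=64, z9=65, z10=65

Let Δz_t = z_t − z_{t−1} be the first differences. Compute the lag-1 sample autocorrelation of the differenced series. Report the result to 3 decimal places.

First differences Δz: 0, -1, -2, -2, 4, 2, -3, 1, 0
Mean of differences = -0.1111
Numerator Σ(Δz_t−Δz̄)(Δz_{t+1}−Δz̄) = -3.1235
Denominator Σ(Δz_t−Δz̄)² = 38.8889
r_1(Δz) = -3.1235 / 38.8889 = -0.080

-0.080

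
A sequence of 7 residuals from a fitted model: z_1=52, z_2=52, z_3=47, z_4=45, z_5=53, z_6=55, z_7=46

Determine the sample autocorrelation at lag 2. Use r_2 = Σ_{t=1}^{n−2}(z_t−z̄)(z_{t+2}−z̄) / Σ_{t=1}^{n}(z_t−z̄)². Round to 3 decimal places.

Mean z̄ = (52 + 52 + 47 + 45 + 53 + 55 + 46)/7 = 50.0000
Deviations from mean: 2.0000, 2.0000, -3.0000, -5.0000, 3.0000, 5.0000, -4.0000
Σ(z_t−z̄)(z_{t+2}−z̄) = (-6.0000) + (-10.0000) + (-9.0000) + (-25.0000) + (-12.0000) = -62.0000
Denominator Σ(z_t−z̄)² = 92.0000
r_2 = -62.0000 / 92.0000 = -0.674

-0.674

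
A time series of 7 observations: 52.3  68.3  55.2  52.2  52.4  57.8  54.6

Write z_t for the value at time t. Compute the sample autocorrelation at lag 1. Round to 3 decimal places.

Mean z̄ = (52.3 + 68.3 + 55.2 + 52.2 + 52.4 + 57.8 + 54.6)/7 = 56.1143
Deviations from mean: -3.8143, 12.1857, -0.9143, -3.9143, -3.7143, 1.6857, -1.5143
Σ(z_t−z̄)(z_{t+1}−z̄) = (-46.4798) + (-11.1412) + (3.5788) + (14.5388) + (-6.2612) + (-2.5527) = -48.3173
Denominator Σ(z_t−z̄)² = 198.1286
r_1 = -48.3173 / 198.1286 = -0.244

-0.244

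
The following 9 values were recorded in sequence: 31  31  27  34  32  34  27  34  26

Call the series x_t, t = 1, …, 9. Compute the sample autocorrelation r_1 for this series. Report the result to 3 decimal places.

Mean x̄ = (31 + 31 + 27 + 34 + 32 + 34 + 27 + 34 + 26)/9 = 30.6667
Numerator Σ_{t=1}^{8}(x_t−x̄)(x_{t+1}−x̄) = -44.4444
Denominator Σ(x_t−x̄)² = 84.0000
r_1 = -44.4444 / 84.0000 = -0.529

-0.529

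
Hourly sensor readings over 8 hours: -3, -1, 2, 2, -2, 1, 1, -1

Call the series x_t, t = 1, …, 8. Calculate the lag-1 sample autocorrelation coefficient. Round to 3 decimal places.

-0.026

Mean x̄ = (-3 − 1 + 2 + 2 − 2 + 1 + 1 − 1)/8 = -0.1250
Deviations from mean: -2.8750, -0.8750, 2.1250, 2.1250, -1.8750, 1.1250, 1.1250, -0.8750
Numerator Σ_{t=1}^{7}(x_t−x̄)(x_{t+1}−x̄) = -0.6406
Denominator Σ(x_t−x̄)² = 24.8750
r_1 = -0.6406 / 24.8750 = -0.026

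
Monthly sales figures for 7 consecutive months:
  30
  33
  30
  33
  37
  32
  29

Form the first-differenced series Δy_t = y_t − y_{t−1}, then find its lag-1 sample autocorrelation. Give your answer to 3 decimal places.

-0.146

First differences Δy: 3, -3, 3, 4, -5, -3
Mean of differences = -0.1667
Numerator Σ(Δy_t−Δȳ)(Δy_{t+1}−Δȳ) = -11.1944
Denominator Σ(Δy_t−Δȳ)² = 76.8333
r_1(Δy) = -11.1944 / 76.8333 = -0.146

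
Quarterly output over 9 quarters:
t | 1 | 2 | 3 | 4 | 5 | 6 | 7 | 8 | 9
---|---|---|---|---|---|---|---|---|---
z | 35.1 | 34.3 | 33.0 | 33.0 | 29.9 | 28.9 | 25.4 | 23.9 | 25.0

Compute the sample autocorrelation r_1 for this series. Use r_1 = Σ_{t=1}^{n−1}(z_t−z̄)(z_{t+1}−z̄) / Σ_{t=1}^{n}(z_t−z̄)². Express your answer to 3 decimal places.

0.728

Mean z̄ = (35.1 + 34.3 + 33.0 + 33.0 + 29.9 + 28.9 + 25.4 + 23.9 + 25.0)/9 = 29.8333
Numerator Σ_{t=1}^{8}(z_t−z̄)(z_{t+1}−z̄) = 106.9656
Denominator Σ(z_t−z̄)² = 146.8400
r_1 = 106.9656 / 146.8400 = 0.728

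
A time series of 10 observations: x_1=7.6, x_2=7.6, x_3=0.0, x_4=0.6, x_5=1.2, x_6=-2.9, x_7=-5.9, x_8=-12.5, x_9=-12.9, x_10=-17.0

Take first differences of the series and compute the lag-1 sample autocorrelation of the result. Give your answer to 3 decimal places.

-0.435

First differences Δx: 0.0, -7.6, 0.6, 0.6, -4.1, -3.0, -6.6, -0.4, -4.1
Mean of differences = -2.7333
Numerator Σ(Δx_t−Δx̄)(Δx_{t+1}−Δx̄) = -33.7844
Denominator Σ(Δx_t−Δx̄)² = 77.5800
r_1(Δx) = -33.7844 / 77.5800 = -0.435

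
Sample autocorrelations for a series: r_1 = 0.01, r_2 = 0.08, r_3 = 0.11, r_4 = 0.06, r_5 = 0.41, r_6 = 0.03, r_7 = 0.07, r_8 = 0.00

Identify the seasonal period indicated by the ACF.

The largest autocorrelation is r_5 = 0.41; the remaining lags stay at or below 0.11.
The dominant spike at lag 5 indicates a seasonal period of 5.

5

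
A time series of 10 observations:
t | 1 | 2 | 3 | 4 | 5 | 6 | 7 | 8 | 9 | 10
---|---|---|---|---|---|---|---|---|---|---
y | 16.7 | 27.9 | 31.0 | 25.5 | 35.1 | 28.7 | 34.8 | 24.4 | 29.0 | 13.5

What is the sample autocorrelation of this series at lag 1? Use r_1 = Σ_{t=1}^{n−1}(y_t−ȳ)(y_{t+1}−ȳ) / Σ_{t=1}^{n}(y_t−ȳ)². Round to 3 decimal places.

-0.095

Mean ȳ = (16.7 + 27.9 + 31.0 + 25.5 + 35.1 + 28.7 + 34.8 + 24.4 + 29.0 + 13.5)/10 = 26.6600
Numerator Σ_{t=1}^{9}(y_t−ȳ)(y_{t+1}−ȳ) = -42.4496
Denominator Σ(y_t−ȳ)² = 446.3440
r_1 = -42.4496 / 446.3440 = -0.095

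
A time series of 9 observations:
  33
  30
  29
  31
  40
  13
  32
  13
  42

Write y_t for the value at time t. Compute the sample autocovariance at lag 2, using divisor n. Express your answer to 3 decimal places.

33.100

Mean ȳ = (33 + 30 + 29 + 31 + 40 + 13 + 32 + 13 + 42)/9 = 29.2222
Σ_{t=1}^{7}(y_t−ȳ)(y_{t+2}−ȳ) = 297.9012
γ_2 = 297.9012 / 9 = 33.100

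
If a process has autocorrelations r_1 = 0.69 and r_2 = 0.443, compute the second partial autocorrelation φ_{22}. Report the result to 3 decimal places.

-0.063

φ_{22} = (r_2 − r_1²) / (1 − r_1²)
r_1² = (0.69)² = 0.4761
Numerator = 0.443 − 0.4761 = -0.0331; denominator = 1 − 0.4761 = 0.5239
φ_{22} = -0.0331 / 0.5239 = -0.063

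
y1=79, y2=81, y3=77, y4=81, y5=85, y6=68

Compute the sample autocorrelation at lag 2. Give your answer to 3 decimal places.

-0.182

Mean ȳ = (79 + 81 + 77 + 81 + 85 + 68)/6 = 78.5000
Deviations from mean: 0.5000, 2.5000, -1.5000, 2.5000, 6.5000, -10.5000
Σ(y_t−ȳ)(y_{t+2}−ȳ) = (-0.7500) + (6.2500) + (-9.7500) + (-26.2500) = -30.5000
Denominator Σ(y_t−ȳ)² = 167.5000
r_2 = -30.5000 / 167.5000 = -0.182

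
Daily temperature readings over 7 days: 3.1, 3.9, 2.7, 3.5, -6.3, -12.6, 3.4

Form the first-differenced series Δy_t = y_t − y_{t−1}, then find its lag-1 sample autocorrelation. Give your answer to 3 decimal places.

First differences Δy: 0.8, -1.2, 0.8, -9.8, -6.3, 16.0
Mean of differences = 0.0500
Numerator Σ(Δy_t−Δȳ)(Δy_{t+1}−Δȳ) = -47.9975
Denominator Σ(Δy_t−Δȳ)² = 394.4350
r_1(Δy) = -47.9975 / 394.4350 = -0.122

-0.122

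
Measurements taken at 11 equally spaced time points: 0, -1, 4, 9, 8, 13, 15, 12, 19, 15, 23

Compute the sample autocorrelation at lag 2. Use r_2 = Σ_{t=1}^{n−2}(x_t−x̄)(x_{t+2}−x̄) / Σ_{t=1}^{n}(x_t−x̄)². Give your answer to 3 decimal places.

0.422

Mean x̄ = (0 − 1 + 4 + 9 + 8 + 13 + 15 + 12 + 19 + 15 + 23)/11 = 10.6364
Numerator Σ_{t=1}^{9}(x_t−x̄)(x_{t+2}−x̄) = 240.8264
Denominator Σ(x_t−x̄)² = 570.5455
r_2 = 240.8264 / 570.5455 = 0.422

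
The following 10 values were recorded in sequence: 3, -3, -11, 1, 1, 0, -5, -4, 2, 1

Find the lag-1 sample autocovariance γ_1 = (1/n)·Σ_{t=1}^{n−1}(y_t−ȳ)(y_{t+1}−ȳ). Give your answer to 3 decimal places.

-0.275

Mean ȳ = (3 − 3 − 11 + 1 + 1 + 0 − 5 − 4 + 2 + 1)/10 = -1.5000
Σ_{t=1}^{9}(y_t−ȳ)(y_{t+1}−ȳ) = -2.7500
γ_1 = -2.7500 / 10 = -0.275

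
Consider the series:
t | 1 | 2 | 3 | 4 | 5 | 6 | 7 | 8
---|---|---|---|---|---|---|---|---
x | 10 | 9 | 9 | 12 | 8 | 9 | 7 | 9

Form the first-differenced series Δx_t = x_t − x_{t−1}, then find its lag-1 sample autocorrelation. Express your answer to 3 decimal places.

-0.640

First differences Δx: -1, 0, 3, -4, 1, -2, 2
Mean of differences = -0.1429
Numerator Σ(Δx_t−Δx̄)(Δx_{t+1}−Δx̄) = -22.3061
Denominator Σ(Δx_t−Δx̄)² = 34.8571
r_1(Δx) = -22.3061 / 34.8571 = -0.640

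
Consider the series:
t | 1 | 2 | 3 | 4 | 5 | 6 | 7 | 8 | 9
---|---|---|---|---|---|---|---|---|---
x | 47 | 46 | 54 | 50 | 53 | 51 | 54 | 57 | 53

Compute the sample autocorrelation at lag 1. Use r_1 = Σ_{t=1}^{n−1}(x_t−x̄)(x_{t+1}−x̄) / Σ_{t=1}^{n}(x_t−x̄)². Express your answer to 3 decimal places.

Mean x̄ = (47 + 46 + 54 + 50 + 53 + 51 + 54 + 57 + 53)/9 = 51.6667
Numerator Σ_{t=1}^{8}(x_t−x̄)(x_{t+1}−x̄) = 24.2222
Denominator Σ(x_t−x̄)² = 100.0000
r_1 = 24.2222 / 100.0000 = 0.242

0.242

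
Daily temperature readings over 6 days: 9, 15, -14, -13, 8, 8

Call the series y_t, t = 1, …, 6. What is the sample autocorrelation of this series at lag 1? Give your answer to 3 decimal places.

Mean ȳ = (9 + 15 − 14 − 13 + 8 + 8)/6 = 2.1667
Deviations from mean: 6.8333, 12.8333, -16.1667, -15.1667, 5.8333, 5.8333
Numerator Σ_{t=1}^{5}(y_t−ȳ)(y_{t+1}−ȳ) = 70.9722
Denominator Σ(y_t−ȳ)² = 770.8333
r_1 = 70.9722 / 770.8333 = 0.092

0.092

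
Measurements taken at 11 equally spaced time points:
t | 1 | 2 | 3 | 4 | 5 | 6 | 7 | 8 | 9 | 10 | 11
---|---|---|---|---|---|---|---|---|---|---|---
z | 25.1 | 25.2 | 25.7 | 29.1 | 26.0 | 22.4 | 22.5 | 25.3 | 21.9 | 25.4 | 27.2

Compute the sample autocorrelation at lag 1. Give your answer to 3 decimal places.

0.198

Mean z̄ = (25.1 + 25.2 + 25.7 + 29.1 + 26.0 + 22.4 + 22.5 + 25.3 + 21.9 + 25.4 + 27.2)/11 = 25.0727
Numerator Σ_{t=1}^{10}(z_t−z̄)(z_{t+1}−z̄) = 9.0938
Denominator Σ(z_t−z̄)² = 46.0018
r_1 = 9.0938 / 46.0018 = 0.198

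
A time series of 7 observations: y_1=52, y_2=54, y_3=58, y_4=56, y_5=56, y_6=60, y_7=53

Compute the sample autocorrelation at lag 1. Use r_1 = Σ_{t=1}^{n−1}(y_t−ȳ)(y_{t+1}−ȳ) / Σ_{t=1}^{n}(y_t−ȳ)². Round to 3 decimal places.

-0.136

Mean ȳ = (52 + 54 + 58 + 56 + 56 + 60 + 53)/7 = 55.5714
Deviations from mean: -3.5714, -1.5714, 2.4286, 0.4286, 0.4286, 4.4286, -2.5714
Numerator Σ_{t=1}^{6}(y_t−ȳ)(y_{t+1}−ȳ) = -6.4694
Denominator Σ(y_t−ȳ)² = 47.7143
r_1 = -6.4694 / 47.7143 = -0.136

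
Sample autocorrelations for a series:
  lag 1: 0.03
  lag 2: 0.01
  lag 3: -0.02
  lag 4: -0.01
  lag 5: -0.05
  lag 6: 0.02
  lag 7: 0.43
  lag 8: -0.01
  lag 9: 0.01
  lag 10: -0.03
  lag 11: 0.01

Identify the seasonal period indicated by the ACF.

The largest autocorrelation is r_7 = 0.43; the remaining lags stay at or below 0.03.
The dominant spike at lag 7 indicates a seasonal period of 7.

7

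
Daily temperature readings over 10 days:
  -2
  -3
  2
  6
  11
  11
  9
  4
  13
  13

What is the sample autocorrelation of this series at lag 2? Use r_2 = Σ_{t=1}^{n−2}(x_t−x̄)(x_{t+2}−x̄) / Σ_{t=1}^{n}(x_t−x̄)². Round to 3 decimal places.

0.065

Mean x̄ = (-2 − 3 + 2 + 6 + 11 + 11 + 9 + 4 + 13 + 13)/10 = 6.4000
Numerator Σ_{t=1}^{8}(x_t−x̄)(x_{t+2}−x̄) = 20.8800
Denominator Σ(x_t−x̄)² = 320.4000
r_2 = 20.8800 / 320.4000 = 0.065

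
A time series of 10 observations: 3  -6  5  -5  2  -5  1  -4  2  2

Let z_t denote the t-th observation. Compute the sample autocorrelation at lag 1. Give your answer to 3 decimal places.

-0.759

Mean z̄ = (3 − 6 + 5 − 5 + 2 − 5 + 1 − 4 + 2 + 2)/10 = -0.5000
Numerator Σ_{t=1}^{9}(z_t−z̄)(z_{t+1}−z̄) = -111.2500
Denominator Σ(z_t−z̄)² = 146.5000
r_1 = -111.2500 / 146.5000 = -0.759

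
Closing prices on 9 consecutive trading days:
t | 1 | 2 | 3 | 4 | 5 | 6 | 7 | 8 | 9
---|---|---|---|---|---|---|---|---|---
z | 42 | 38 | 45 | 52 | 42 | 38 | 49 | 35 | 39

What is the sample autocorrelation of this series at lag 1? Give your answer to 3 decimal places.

Mean z̄ = (42 + 38 + 45 + 52 + 42 + 38 + 49 + 35 + 39)/9 = 42.2222
Numerator Σ_{t=1}^{8}(z_t−z̄)(z_{t+1}−z̄) = -39.1605
Denominator Σ(z_t−z̄)² = 247.5556
r_1 = -39.1605 / 247.5556 = -0.158

-0.158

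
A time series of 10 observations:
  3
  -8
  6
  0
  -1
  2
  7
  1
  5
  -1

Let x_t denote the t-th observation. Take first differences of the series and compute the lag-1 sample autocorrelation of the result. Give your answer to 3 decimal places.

-0.617

First differences Δx: -11, 14, -6, -1, 3, 5, -6, 4, -6
Mean of differences = -0.4444
Numerator Σ(Δx_t−Δx̄)(Δx_{t+1}−Δx̄) = -292.4198
Denominator Σ(Δx_t−Δx̄)² = 474.2222
r_1(Δx) = -292.4198 / 474.2222 = -0.617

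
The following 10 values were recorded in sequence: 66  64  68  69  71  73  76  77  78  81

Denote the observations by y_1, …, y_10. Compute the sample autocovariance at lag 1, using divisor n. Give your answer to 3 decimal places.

20.191

Mean ȳ = (66 + 64 + 68 + 69 + 71 + 73 + 76 + 77 + 78 + 81)/10 = 72.3000
Σ_{t=1}^{9}(y_t−ȳ)(y_{t+1}−ȳ) = 201.9100
γ_1 = 201.9100 / 10 = 20.191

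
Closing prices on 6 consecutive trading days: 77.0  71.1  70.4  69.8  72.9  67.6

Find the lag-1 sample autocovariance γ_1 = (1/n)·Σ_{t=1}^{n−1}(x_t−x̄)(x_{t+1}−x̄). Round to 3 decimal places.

-1.299

Mean x̄ = (77.0 + 71.1 + 70.4 + 69.8 + 72.9 + 67.6)/6 = 71.4667
Σ_{t=1}^{5}(x_t−x̄)(x_{t+1}−x̄) = -7.7911
γ_1 = -7.7911 / 6 = -1.299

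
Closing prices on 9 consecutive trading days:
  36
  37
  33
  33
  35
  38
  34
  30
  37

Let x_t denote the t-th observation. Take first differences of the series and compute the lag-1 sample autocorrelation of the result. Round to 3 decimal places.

First differences Δx: 1, -4, 0, 2, 3, -4, -4, 7
Mean of differences = 0.1250
Numerator Σ(Δx_t−Δx̄)(Δx_{t+1}−Δx̄) = -21.1406
Denominator Σ(Δx_t−Δx̄)² = 110.8750
r_1(Δx) = -21.1406 / 110.8750 = -0.191

-0.191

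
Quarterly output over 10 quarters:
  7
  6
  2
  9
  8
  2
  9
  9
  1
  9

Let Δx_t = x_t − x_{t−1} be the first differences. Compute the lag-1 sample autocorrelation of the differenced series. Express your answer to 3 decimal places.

-0.465

First differences Δx: -1, -4, 7, -1, -6, 7, 0, -8, 8
Mean of differences = 0.2222
Numerator Σ(Δx_t−Δx̄)(Δx_{t+1}−Δx̄) = -129.9383
Denominator Σ(Δx_t−Δx̄)² = 279.5556
r_1(Δx) = -129.9383 / 279.5556 = -0.465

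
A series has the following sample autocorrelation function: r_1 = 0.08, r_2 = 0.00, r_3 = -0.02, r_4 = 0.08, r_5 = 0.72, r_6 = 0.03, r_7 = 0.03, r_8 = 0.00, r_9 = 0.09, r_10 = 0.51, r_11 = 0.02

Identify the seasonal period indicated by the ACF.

The largest autocorrelation is r_5 = 0.72, with a weaker echo at lag 10 (0.51); the remaining lags stay at or below 0.09.
The dominant spike at lag 5 indicates a seasonal period of 5.

5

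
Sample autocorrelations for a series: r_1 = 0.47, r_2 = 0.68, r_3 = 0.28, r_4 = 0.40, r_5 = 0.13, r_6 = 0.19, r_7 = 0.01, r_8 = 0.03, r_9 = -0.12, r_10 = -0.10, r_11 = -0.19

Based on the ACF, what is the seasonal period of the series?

The largest autocorrelation is r_2 = 0.68; the remaining lags stay at or below 0.47.
The dominant spike at lag 2 indicates a seasonal period of 2.

2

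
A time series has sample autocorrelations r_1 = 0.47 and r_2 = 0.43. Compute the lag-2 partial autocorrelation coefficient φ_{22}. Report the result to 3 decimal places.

φ_{22} = (r_2 − r_1²) / (1 − r_1²)
r_1² = (0.47)² = 0.2209
Numerator = 0.43 − 0.2209 = 0.2091; denominator = 1 − 0.2209 = 0.7791
φ_{22} = 0.2091 / 0.7791 = 0.268

0.268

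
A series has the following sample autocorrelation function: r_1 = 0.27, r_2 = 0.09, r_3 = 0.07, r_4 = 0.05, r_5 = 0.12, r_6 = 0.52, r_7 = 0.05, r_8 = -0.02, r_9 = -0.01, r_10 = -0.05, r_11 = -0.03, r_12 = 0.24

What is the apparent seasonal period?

6

The largest autocorrelation is r_6 = 0.52; the remaining lags stay at or below 0.27. The elevated value at lag 1 (0.27), dropping to 0.09 at lag 2, reflects decaying short-term dependence rather than seasonality.
The dominant spike at lag 6 indicates a seasonal period of 6.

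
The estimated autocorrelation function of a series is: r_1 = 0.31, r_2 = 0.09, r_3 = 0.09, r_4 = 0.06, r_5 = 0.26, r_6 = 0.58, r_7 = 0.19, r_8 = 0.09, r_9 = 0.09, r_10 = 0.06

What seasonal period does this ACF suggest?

The largest autocorrelation is r_6 = 0.58; the remaining lags stay at or below 0.31. The elevated value at lag 1 (0.31), dropping to 0.09 at lag 2, reflects decaying short-term dependence rather than seasonality.
The dominant spike at lag 6 indicates a seasonal period of 6.

6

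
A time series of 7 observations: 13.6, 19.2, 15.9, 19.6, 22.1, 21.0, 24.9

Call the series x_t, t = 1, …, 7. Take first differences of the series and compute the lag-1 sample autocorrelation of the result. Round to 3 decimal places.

-0.618

First differences Δx: 5.6, -3.3, 3.7, 2.5, -1.1, 3.9
Mean of differences = 1.8833
Numerator Σ(Δx_t−Δx̄)(Δx_{t+1}−Δx̄) = -35.4169
Denominator Σ(Δx_t−Δx̄)² = 57.3283
r_1(Δx) = -35.4169 / 57.3283 = -0.618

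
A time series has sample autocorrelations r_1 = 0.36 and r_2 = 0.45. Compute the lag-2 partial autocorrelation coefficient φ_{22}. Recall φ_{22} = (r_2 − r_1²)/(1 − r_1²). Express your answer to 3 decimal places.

0.368

φ_{22} = (r_2 − r_1²) / (1 − r_1²)
r_1² = (0.36)² = 0.1296
Numerator = 0.45 − 0.1296 = 0.3204; denominator = 1 − 0.1296 = 0.8704
φ_{22} = 0.3204 / 0.8704 = 0.368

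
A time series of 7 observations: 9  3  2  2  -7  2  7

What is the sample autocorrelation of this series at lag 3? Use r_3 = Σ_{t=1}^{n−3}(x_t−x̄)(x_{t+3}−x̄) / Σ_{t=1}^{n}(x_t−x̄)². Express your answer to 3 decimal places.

Mean x̄ = (9 + 3 + 2 + 2 − 7 + 2 + 7)/7 = 2.5714
Deviations from mean: 6.4286, 0.4286, -0.5714, -0.5714, -9.5714, -0.5714, 4.4286
Σ(x_t−x̄)(x_{t+3}−x̄) = (-3.6735) + (-4.1020) + (0.3265) + (-2.5306) = -9.9796
Denominator Σ(x_t−x̄)² = 153.7143
r_3 = -9.9796 / 153.7143 = -0.065

-0.065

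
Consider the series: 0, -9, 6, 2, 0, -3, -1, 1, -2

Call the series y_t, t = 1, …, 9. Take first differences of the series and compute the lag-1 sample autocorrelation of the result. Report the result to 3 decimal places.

-0.531

First differences Δy: -9, 15, -4, -2, -3, 2, 2, -3
Mean of differences = -0.2500
Numerator Σ(Δy_t−Δȳ)(Δy_{t+1}−Δȳ) = -186.5625
Denominator Σ(Δy_t−Δȳ)² = 351.5000
r_1(Δy) = -186.5625 / 351.5000 = -0.531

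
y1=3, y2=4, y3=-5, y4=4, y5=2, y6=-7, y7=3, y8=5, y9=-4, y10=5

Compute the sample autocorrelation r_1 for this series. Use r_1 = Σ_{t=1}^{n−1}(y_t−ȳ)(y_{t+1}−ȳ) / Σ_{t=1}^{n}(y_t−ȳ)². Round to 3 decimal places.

-0.451

Mean ȳ = (3 + 4 − 5 + 4 + 2 − 7 + 3 + 5 − 4 + 5)/10 = 1.0000
Numerator Σ_{t=1}^{9}(y_t−ȳ)(y_{t+1}−ȳ) = -83.0000
Denominator Σ(y_t−ȳ)² = 184.0000
r_1 = -83.0000 / 184.0000 = -0.451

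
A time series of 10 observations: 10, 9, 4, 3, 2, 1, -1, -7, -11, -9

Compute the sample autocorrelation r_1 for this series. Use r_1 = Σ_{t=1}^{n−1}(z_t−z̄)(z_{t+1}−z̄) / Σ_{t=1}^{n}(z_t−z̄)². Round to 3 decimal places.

0.709

Mean z̄ = (10 + 9 + 4 + 3 + 2 + 1 − 1 − 7 − 11 − 9)/10 = 0.1000
Numerator Σ_{t=1}^{9}(z_t−z̄)(z_{t+1}−z̄) = 327.9900
Denominator Σ(z_t−z̄)² = 462.9000
r_1 = 327.9900 / 462.9000 = 0.709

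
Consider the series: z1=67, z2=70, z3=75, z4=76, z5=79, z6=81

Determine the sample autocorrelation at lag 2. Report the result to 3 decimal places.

0.008

Mean z̄ = (67 + 70 + 75 + 76 + 79 + 81)/6 = 74.6667
Deviations from mean: -7.6667, -4.6667, 0.3333, 1.3333, 4.3333, 6.3333
Numerator Σ_{t=1}^{4}(z_t−z̄)(z_{t+2}−z̄) = 1.1111
Denominator Σ(z_t−z̄)² = 141.3333
r_2 = 1.1111 / 141.3333 = 0.008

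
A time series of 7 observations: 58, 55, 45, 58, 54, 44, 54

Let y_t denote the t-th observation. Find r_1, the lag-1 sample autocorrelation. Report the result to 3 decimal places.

Mean ȳ = (58 + 55 + 45 + 58 + 54 + 44 + 54)/7 = 52.5714
Numerator Σ_{t=1}^{6}(y_t−ȳ)(y_{t+1}−ȳ) = -63.0408
Denominator Σ(y_t−ȳ)² = 199.7143
r_1 = -63.0408 / 199.7143 = -0.316

-0.316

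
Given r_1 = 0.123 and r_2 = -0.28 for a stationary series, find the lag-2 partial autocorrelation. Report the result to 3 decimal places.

φ_{22} = (r_2 − r_1²) / (1 − r_1²)
r_1² = (0.123)² = 0.015129
Numerator = -0.28 − 0.0151 = -0.2951; denominator = 1 − 0.0151 = 0.9849
φ_{22} = -0.2951 / 0.9849 = -0.300

-0.300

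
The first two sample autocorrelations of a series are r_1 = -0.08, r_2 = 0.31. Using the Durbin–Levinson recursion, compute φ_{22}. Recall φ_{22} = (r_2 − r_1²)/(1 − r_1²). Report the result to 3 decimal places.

φ_{22} = (r_2 − r_1²) / (1 − r_1²)
r_1² = (-0.08)² = 0.0064
Numerator = 0.31 − 0.0064 = 0.3036; denominator = 1 − 0.0064 = 0.9936
φ_{22} = 0.3036 / 0.9936 = 0.306

0.306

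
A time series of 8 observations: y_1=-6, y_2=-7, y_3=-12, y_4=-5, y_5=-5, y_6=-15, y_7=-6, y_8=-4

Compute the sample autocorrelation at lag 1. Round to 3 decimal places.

Mean ȳ = (-6 − 7 − 12 − 5 − 5 − 15 − 6 − 4)/8 = -7.5000
Deviations from mean: 1.5000, 0.5000, -4.5000, 2.5000, 2.5000, -7.5000, 1.5000, 3.5000
Numerator Σ_{t=1}^{7}(y_t−ȳ)(y_{t+1}−ȳ) = -31.2500
Denominator Σ(y_t−ȳ)² = 106.0000
r_1 = -31.2500 / 106.0000 = -0.295

-0.295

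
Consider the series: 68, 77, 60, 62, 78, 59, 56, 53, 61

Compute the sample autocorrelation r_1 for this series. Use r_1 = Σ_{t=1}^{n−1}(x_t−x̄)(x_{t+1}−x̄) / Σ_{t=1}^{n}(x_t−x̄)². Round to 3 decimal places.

Mean x̄ = (68 + 77 + 60 + 62 + 78 + 59 + 56 + 53 + 61)/9 = 63.7778
Numerator Σ_{t=1}^{8}(x_t−x̄)(x_{t+1}−x̄) = 70.2840
Denominator Σ(x_t−x̄)² = 619.5556
r_1 = 70.2840 / 619.5556 = 0.113

0.113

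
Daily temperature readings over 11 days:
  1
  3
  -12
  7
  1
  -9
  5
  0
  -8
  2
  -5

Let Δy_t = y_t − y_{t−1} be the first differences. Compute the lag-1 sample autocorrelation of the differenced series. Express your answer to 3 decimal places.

First differences Δy: 2, -15, 19, -6, -10, 14, -5, -8, 10, -7
Mean of differences = -0.6000
Numerator Σ(Δy_t−Δȳ)(Δy_{t+1}−Δȳ) = -689.9600
Denominator Σ(Δy_t−Δȳ)² = 1156.4000
r_1(Δy) = -689.9600 / 1156.4000 = -0.597

-0.597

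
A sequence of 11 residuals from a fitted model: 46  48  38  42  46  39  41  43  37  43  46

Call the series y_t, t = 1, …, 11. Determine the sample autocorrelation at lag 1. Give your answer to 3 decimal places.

Mean ȳ = (46 + 48 + 38 + 42 + 46 + 39 + 41 + 43 + 37 + 43 + 46)/11 = 42.6364
Numerator Σ_{t=1}^{10}(y_t−ȳ)(y_{t+1}−ȳ) = -15.7686
Denominator Σ(y_t−ȳ)² = 132.5455
r_1 = -15.7686 / 132.5455 = -0.119

-0.119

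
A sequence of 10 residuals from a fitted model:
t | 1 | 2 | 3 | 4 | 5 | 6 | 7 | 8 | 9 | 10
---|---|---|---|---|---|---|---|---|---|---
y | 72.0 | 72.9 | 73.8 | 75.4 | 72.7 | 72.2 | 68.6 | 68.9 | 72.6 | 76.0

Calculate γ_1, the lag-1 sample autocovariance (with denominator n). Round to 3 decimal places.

1.984

Mean ȳ = (72.0 + 72.9 + 73.8 + 75.4 + 72.7 + 72.2 + 68.6 + 68.9 + 72.6 + 76.0)/10 = 72.5100
Σ_{t=1}^{9}(y_t−ȳ)(y_{t+1}−ȳ) = 19.8389
γ_1 = 19.8389 / 10 = 1.984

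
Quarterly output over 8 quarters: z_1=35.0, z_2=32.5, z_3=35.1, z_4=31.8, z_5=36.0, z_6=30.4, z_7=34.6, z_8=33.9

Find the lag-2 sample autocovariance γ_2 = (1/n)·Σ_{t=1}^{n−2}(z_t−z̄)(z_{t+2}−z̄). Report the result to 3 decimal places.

Mean z̄ = (35.0 + 32.5 + 35.1 + 31.8 + 36.0 + 30.4 + 34.6 + 33.9)/8 = 33.6625
Deviations: 1.3375, -1.1625, 1.4375, -1.8625, 2.3375, -3.2625, 0.9375, 0.2375
Σ_{t=1}^{6}(z_t−z̄)(z_{t+2}−z̄) = 14.9409
γ_2 = 14.9409 / 8 = 1.868

1.868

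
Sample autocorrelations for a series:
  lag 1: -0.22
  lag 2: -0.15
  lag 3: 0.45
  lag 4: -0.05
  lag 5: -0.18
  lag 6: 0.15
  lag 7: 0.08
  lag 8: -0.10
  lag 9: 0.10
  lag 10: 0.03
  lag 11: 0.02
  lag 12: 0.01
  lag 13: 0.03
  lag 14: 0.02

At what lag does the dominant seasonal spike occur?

3

The largest autocorrelation is r_3 = 0.45, with a weaker echo at lag 6 (0.15); the remaining lags stay at or below 0.10.
The dominant spike at lag 3 indicates a seasonal period of 3.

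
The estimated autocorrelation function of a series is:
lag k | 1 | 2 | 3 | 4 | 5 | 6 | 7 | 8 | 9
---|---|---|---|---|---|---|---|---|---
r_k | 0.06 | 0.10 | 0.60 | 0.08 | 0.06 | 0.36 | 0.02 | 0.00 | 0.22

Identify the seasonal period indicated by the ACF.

The largest autocorrelation is r_3 = 0.60, with weaker echoes at lags 6 (0.36) and 9 (0.22); the remaining lags stay at or below 0.10.
The dominant spike at lag 3 indicates a seasonal period of 3.

3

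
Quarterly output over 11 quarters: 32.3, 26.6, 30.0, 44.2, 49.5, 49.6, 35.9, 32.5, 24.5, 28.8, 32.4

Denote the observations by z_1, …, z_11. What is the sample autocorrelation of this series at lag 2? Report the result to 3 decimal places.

Mean z̄ = (32.3 + 26.6 + 30.0 + 44.2 + 49.5 + 49.6 + 35.9 + 32.5 + 24.5 + 28.8 + 32.4)/11 = 35.1182
Numerator Σ_{t=1}^{9}(z_t−z̄)(z_{t+2}−z̄) = 5.4066
Denominator Σ(z_t−z̄)² = 773.2564
r_2 = 5.4066 / 773.2564 = 0.007

0.007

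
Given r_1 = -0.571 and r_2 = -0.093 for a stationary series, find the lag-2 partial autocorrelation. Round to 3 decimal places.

φ_{22} = (r_2 − r_1²) / (1 − r_1²)
r_1² = (-0.571)² = 0.326041
Numerator = -0.093 − 0.3260 = -0.4190; denominator = 1 − 0.3260 = 0.6740
φ_{22} = -0.4190 / 0.6740 = -0.622

-0.622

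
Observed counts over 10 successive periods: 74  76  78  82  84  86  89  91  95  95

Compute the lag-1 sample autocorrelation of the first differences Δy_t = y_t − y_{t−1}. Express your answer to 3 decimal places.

-0.481

First differences Δy: 2, 2, 4, 2, 2, 3, 2, 4, 0
Mean of differences = 2.3333
Numerator Σ(Δy_t−Δȳ)(Δy_{t+1}−Δȳ) = -5.7778
Denominator Σ(Δy_t−Δȳ)² = 12.0000
r_1(Δy) = -5.7778 / 12.0000 = -0.481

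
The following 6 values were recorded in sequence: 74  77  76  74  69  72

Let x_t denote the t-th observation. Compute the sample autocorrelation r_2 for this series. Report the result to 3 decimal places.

Mean x̄ = (74 + 77 + 76 + 74 + 69 + 72)/6 = 73.6667
Deviations from mean: 0.3333, 3.3333, 2.3333, 0.3333, -4.6667, -1.6667
Numerator Σ_{t=1}^{4}(x_t−x̄)(x_{t+2}−x̄) = -9.5556
Denominator Σ(x_t−x̄)² = 41.3333
r_2 = -9.5556 / 41.3333 = -0.231

-0.231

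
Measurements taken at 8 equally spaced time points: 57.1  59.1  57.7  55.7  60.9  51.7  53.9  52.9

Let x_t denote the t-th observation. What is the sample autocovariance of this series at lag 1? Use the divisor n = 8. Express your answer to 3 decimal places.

0.097

Mean x̄ = (57.1 + 59.1 + 57.7 + 55.7 + 60.9 + 51.7 + 53.9 + 52.9)/8 = 56.1250
Deviations: 0.9750, 2.9750, 1.5750, -0.4250, 4.7750, -4.4250, -2.2250, -3.2250
Σ_{t=1}^{7}(x_t−x̄)(x_{t+1}−x̄) = 0.7794
γ_1 = 0.7794 / 8 = 0.097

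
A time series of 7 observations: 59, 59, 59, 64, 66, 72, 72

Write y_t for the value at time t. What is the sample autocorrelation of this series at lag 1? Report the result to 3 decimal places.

0.631

Mean ȳ = (59 + 59 + 59 + 64 + 66 + 72 + 72)/7 = 64.4286
Deviations from mean: -5.4286, -5.4286, -5.4286, -0.4286, 1.5714, 7.5714, 7.5714
Σ(y_t−ȳ)(y_{t+1}−ȳ) = (29.4694) + (29.4694) + (2.3265) + (-0.6735) + (11.8980) + (57.3265) = 129.8163
Denominator Σ(y_t−ȳ)² = 205.7143
r_1 = 129.8163 / 205.7143 = 0.631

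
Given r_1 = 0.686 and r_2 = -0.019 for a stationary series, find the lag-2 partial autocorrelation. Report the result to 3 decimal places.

φ_{22} = (r_2 − r_1²) / (1 − r_1²)
r_1² = (0.686)² = 0.470596
Numerator = -0.019 − 0.4706 = -0.4896; denominator = 1 − 0.4706 = 0.5294
φ_{22} = -0.4896 / 0.5294 = -0.925

-0.925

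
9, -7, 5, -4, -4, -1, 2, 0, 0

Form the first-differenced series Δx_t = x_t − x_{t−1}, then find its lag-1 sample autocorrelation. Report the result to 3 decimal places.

First differences Δx: -16, 12, -9, 0, 3, 3, -2, 0
Mean of differences = -1.1250
Numerator Σ(Δx_t−Δx̄)(Δx_{t+1}−Δx̄) = -290.3906
Denominator Σ(Δx_t−Δx̄)² = 492.8750
r_1(Δx) = -290.3906 / 492.8750 = -0.589

-0.589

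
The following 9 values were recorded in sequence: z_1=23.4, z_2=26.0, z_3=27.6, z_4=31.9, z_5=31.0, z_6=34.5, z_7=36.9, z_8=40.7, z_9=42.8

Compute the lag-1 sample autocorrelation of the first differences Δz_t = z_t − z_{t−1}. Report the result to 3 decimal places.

-0.651

First differences Δz: 2.6, 1.6, 4.3, -0.9, 3.5, 2.4, 3.8, 2.1
Mean of differences = 2.4250
Numerator Σ(Δz_t−Δz̄)(Δz_{t+1}−Δz̄) = -12.0081
Denominator Σ(Δz_t−Δz̄)² = 18.4350
r_1(Δz) = -12.0081 / 18.4350 = -0.651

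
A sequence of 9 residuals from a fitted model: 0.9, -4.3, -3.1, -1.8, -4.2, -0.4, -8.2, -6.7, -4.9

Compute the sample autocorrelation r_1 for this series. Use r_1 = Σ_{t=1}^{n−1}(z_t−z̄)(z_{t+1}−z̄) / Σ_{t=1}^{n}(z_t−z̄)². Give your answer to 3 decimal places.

Mean z̄ = (0.9 − 4.3 − 3.1 − 1.8 − 4.2 − 0.4 − 8.2 − 6.7 − 4.9)/9 = -3.6333
Numerator Σ_{t=1}^{8}(z_t−z̄)(z_{t+1}−z̄) = -2.1478
Denominator Σ(z_t−z̄)² = 67.2800
r_1 = -2.1478 / 67.2800 = -0.032

-0.032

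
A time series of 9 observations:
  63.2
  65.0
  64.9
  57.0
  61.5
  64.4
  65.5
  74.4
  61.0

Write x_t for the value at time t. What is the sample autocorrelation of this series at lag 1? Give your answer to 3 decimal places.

-0.029

Mean x̄ = (63.2 + 65.0 + 64.9 + 57.0 + 61.5 + 64.4 + 65.5 + 74.4 + 61.0)/9 = 64.1000
Numerator Σ_{t=1}^{8}(x_t−x̄)(x_{t+1}−x̄) = -5.1800
Denominator Σ(x_t−x̄)² = 177.1800
r_1 = -5.1800 / 177.1800 = -0.029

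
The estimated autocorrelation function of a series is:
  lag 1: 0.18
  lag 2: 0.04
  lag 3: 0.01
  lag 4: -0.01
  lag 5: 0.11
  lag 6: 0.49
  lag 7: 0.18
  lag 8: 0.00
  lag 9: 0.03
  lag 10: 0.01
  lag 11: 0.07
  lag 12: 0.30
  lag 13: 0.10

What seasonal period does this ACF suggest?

The largest autocorrelation is r_6 = 0.49, with a weaker echo at lag 12 (0.30); the remaining lags stay at or below 0.18.
The dominant spike at lag 6 indicates a seasonal period of 6.

6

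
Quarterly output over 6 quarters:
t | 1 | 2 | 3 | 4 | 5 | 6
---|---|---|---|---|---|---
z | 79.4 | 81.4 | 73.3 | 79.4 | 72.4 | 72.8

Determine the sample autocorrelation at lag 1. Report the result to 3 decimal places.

Mean z̄ = (79.4 + 81.4 + 73.3 + 79.4 + 72.4 + 72.8)/6 = 76.4500
Σ(z_t−z̄)(z_{t+1}−z̄) = (14.6025) + (-15.5925) + (-9.2925) + (-11.9475) + (14.7825) = -7.4475
Denominator Σ(z_t−z̄)² = 81.5550
r_1 = -7.4475 / 81.5550 = -0.091

-0.091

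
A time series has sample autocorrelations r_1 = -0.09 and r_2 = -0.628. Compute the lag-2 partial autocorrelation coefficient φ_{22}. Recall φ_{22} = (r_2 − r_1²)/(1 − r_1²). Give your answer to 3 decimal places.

-0.641

φ_{22} = (r_2 − r_1²) / (1 − r_1²)
r_1² = (-0.09)² = 0.0081
Numerator = -0.628 − 0.0081 = -0.6361; denominator = 1 − 0.0081 = 0.9919
φ_{22} = -0.6361 / 0.9919 = -0.641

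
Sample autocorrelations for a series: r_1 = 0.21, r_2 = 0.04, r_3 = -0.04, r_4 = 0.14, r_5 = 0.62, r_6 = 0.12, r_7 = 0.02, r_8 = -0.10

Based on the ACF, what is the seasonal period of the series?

5

The largest autocorrelation is r_5 = 0.62; the remaining lags stay at or below 0.21. The elevated value at lag 1 (0.21), dropping to 0.04 at lag 2, reflects decaying short-term dependence rather than seasonality.
The dominant spike at lag 5 indicates a seasonal period of 5.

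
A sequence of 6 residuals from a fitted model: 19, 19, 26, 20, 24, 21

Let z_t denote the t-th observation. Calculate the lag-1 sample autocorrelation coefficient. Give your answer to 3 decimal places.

-0.404

Mean z̄ = (19 + 19 + 26 + 20 + 24 + 21)/6 = 21.5000
Deviations from mean: -2.5000, -2.5000, 4.5000, -1.5000, 2.5000, -0.5000
Numerator Σ_{t=1}^{5}(z_t−z̄)(z_{t+1}−z̄) = -16.7500
Denominator Σ(z_t−z̄)² = 41.5000
r_1 = -16.7500 / 41.5000 = -0.404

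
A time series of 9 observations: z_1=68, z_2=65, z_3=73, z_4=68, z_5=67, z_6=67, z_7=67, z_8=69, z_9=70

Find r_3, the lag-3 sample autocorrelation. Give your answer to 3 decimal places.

-0.113

Mean z̄ = (68 + 65 + 73 + 68 + 67 + 67 + 67 + 69 + 70)/9 = 68.2222
Σ(z_t−z̄)(z_{t+3}−z̄) = (0.0494) + (3.9383) + (-5.8395) + (0.2716) + (-0.9506) + (-2.1728) = -4.7037
Denominator Σ(z_t−z̄)² = 41.5556
r_3 = -4.7037 / 41.5556 = -0.113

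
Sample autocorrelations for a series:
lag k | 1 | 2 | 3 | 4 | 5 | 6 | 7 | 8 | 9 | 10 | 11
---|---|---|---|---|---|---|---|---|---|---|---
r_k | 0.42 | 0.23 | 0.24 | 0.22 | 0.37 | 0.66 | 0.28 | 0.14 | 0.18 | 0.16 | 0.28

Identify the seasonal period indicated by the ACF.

6

The largest autocorrelation is r_6 = 0.66; the remaining lags stay at or below 0.42. The elevated value at lag 1 (0.42), dropping to 0.23 at lag 2, reflects decaying short-term dependence rather than seasonality.
The dominant spike at lag 6 indicates a seasonal period of 6.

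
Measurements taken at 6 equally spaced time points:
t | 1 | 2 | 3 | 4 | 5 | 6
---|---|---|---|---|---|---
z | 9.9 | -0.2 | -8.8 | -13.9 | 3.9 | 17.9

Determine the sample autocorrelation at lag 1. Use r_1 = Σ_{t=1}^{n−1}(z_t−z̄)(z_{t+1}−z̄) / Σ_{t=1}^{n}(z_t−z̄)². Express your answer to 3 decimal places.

Mean z̄ = (9.9 − 0.2 − 8.8 − 13.9 + 3.9 + 17.9)/6 = 1.4667
Deviations from mean: 8.4333, -1.6667, -10.2667, -15.3667, 2.4333, 16.4333
Σ(z_t−z̄)(z_{t+1}−z̄) = (-14.0556) + (17.1111) + (157.7644) + (-37.3922) + (39.9878) = 163.4156
Denominator Σ(z_t−z̄)² = 691.4133
r_1 = 163.4156 / 691.4133 = 0.236

0.236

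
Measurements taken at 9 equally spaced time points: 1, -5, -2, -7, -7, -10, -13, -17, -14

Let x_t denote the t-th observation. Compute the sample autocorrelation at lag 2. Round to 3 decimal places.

0.381

Mean x̄ = (1 − 5 − 2 − 7 − 7 − 10 − 13 − 17 − 14)/9 = -8.2222
Σ(x_t−x̄)(x_{t+2}−x̄) = (57.3827) + (3.9383) + (7.6049) + (-2.1728) + (-5.8395) + (15.6049) + (27.6049) = 104.1235
Denominator Σ(x_t−x̄)² = 273.5556
r_2 = 104.1235 / 273.5556 = 0.381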